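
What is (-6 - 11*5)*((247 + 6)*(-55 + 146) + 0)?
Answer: -1404403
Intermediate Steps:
(-6 - 11*5)*((247 + 6)*(-55 + 146) + 0) = (-6 - 55)*(253*91 + 0) = -61*(23023 + 0) = -61*23023 = -1404403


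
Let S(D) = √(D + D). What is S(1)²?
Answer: 2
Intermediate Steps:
S(D) = √2*√D (S(D) = √(2*D) = √2*√D)
S(1)² = (√2*√1)² = (√2*1)² = (√2)² = 2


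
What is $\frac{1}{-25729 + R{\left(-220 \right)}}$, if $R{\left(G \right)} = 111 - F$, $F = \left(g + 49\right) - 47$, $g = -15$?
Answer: $- \frac{1}{25605} \approx -3.9055 \cdot 10^{-5}$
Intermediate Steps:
$F = -13$ ($F = \left(-15 + 49\right) - 47 = 34 - 47 = -13$)
$R{\left(G \right)} = 124$ ($R{\left(G \right)} = 111 - -13 = 111 + 13 = 124$)
$\frac{1}{-25729 + R{\left(-220 \right)}} = \frac{1}{-25729 + 124} = \frac{1}{-25605} = - \frac{1}{25605}$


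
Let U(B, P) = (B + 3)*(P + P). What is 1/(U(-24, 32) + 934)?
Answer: -1/410 ≈ -0.0024390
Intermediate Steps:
U(B, P) = 2*P*(3 + B) (U(B, P) = (3 + B)*(2*P) = 2*P*(3 + B))
1/(U(-24, 32) + 934) = 1/(2*32*(3 - 24) + 934) = 1/(2*32*(-21) + 934) = 1/(-1344 + 934) = 1/(-410) = -1/410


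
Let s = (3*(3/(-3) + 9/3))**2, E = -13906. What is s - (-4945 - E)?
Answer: -8925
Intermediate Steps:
s = 36 (s = (3*(3*(-1/3) + 9*(1/3)))**2 = (3*(-1 + 3))**2 = (3*2)**2 = 6**2 = 36)
s - (-4945 - E) = 36 - (-4945 - 1*(-13906)) = 36 - (-4945 + 13906) = 36 - 1*8961 = 36 - 8961 = -8925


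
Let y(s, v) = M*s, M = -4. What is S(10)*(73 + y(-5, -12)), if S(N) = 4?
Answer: 372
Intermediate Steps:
y(s, v) = -4*s
S(10)*(73 + y(-5, -12)) = 4*(73 - 4*(-5)) = 4*(73 + 20) = 4*93 = 372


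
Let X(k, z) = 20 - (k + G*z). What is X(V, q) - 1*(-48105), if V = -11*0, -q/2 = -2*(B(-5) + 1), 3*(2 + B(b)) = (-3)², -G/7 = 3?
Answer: 48293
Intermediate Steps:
G = -21 (G = -7*3 = -21)
B(b) = 1 (B(b) = -2 + (⅓)*(-3)² = -2 + (⅓)*9 = -2 + 3 = 1)
q = 8 (q = -(-4)*(1 + 1) = -(-4)*2 = -2*(-4) = 8)
V = 0
X(k, z) = 20 - k + 21*z (X(k, z) = 20 - (k - 21*z) = 20 + (-k + 21*z) = 20 - k + 21*z)
X(V, q) - 1*(-48105) = (20 - 1*0 + 21*8) - 1*(-48105) = (20 + 0 + 168) + 48105 = 188 + 48105 = 48293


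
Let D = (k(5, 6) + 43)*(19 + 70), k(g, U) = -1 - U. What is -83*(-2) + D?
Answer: 3370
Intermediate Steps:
D = 3204 (D = ((-1 - 1*6) + 43)*(19 + 70) = ((-1 - 6) + 43)*89 = (-7 + 43)*89 = 36*89 = 3204)
-83*(-2) + D = -83*(-2) + 3204 = 166 + 3204 = 3370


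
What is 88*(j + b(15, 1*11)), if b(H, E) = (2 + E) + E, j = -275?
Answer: -22088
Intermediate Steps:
b(H, E) = 2 + 2*E
88*(j + b(15, 1*11)) = 88*(-275 + (2 + 2*(1*11))) = 88*(-275 + (2 + 2*11)) = 88*(-275 + (2 + 22)) = 88*(-275 + 24) = 88*(-251) = -22088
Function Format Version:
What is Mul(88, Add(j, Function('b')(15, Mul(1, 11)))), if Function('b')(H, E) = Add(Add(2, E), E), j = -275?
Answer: -22088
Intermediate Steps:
Function('b')(H, E) = Add(2, Mul(2, E))
Mul(88, Add(j, Function('b')(15, Mul(1, 11)))) = Mul(88, Add(-275, Add(2, Mul(2, Mul(1, 11))))) = Mul(88, Add(-275, Add(2, Mul(2, 11)))) = Mul(88, Add(-275, Add(2, 22))) = Mul(88, Add(-275, 24)) = Mul(88, -251) = -22088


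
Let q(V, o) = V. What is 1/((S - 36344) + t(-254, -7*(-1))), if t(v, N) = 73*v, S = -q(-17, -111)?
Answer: -1/54869 ≈ -1.8225e-5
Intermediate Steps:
S = 17 (S = -1*(-17) = 17)
1/((S - 36344) + t(-254, -7*(-1))) = 1/((17 - 36344) + 73*(-254)) = 1/(-36327 - 18542) = 1/(-54869) = -1/54869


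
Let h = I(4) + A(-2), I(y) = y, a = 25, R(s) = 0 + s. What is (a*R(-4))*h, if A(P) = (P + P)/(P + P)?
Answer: -500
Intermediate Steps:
R(s) = s
A(P) = 1 (A(P) = (2*P)/((2*P)) = (2*P)*(1/(2*P)) = 1)
h = 5 (h = 4 + 1 = 5)
(a*R(-4))*h = (25*(-4))*5 = -100*5 = -500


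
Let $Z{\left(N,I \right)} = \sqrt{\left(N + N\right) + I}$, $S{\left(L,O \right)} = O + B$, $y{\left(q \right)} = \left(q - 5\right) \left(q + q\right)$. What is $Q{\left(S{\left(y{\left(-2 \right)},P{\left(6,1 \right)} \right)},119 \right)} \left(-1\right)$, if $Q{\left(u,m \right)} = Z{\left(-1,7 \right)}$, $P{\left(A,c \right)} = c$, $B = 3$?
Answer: $- \sqrt{5} \approx -2.2361$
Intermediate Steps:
$y{\left(q \right)} = 2 q \left(-5 + q\right)$ ($y{\left(q \right)} = \left(-5 + q\right) 2 q = 2 q \left(-5 + q\right)$)
$S{\left(L,O \right)} = 3 + O$ ($S{\left(L,O \right)} = O + 3 = 3 + O$)
$Z{\left(N,I \right)} = \sqrt{I + 2 N}$ ($Z{\left(N,I \right)} = \sqrt{2 N + I} = \sqrt{I + 2 N}$)
$Q{\left(u,m \right)} = \sqrt{5}$ ($Q{\left(u,m \right)} = \sqrt{7 + 2 \left(-1\right)} = \sqrt{7 - 2} = \sqrt{5}$)
$Q{\left(S{\left(y{\left(-2 \right)},P{\left(6,1 \right)} \right)},119 \right)} \left(-1\right) = \sqrt{5} \left(-1\right) = - \sqrt{5}$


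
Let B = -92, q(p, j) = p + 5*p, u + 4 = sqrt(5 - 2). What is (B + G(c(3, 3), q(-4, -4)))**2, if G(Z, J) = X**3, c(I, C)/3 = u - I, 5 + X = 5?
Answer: 8464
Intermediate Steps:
X = 0 (X = -5 + 5 = 0)
u = -4 + sqrt(3) (u = -4 + sqrt(5 - 2) = -4 + sqrt(3) ≈ -2.2679)
q(p, j) = 6*p
c(I, C) = -12 - 3*I + 3*sqrt(3) (c(I, C) = 3*((-4 + sqrt(3)) - I) = 3*(-4 + sqrt(3) - I) = -12 - 3*I + 3*sqrt(3))
G(Z, J) = 0 (G(Z, J) = 0**3 = 0)
(B + G(c(3, 3), q(-4, -4)))**2 = (-92 + 0)**2 = (-92)**2 = 8464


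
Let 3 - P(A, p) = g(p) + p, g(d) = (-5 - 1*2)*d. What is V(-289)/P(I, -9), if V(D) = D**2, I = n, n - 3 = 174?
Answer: -4913/3 ≈ -1637.7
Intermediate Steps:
n = 177 (n = 3 + 174 = 177)
I = 177
g(d) = -7*d (g(d) = (-5 - 2)*d = -7*d)
P(A, p) = 3 + 6*p (P(A, p) = 3 - (-7*p + p) = 3 - (-6)*p = 3 + 6*p)
V(-289)/P(I, -9) = (-289)**2/(3 + 6*(-9)) = 83521/(3 - 54) = 83521/(-51) = 83521*(-1/51) = -4913/3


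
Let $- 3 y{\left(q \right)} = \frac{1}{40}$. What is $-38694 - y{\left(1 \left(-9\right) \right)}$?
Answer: $- \frac{4643279}{120} \approx -38694.0$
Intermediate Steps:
$y{\left(q \right)} = - \frac{1}{120}$ ($y{\left(q \right)} = - \frac{1}{3 \cdot 40} = \left(- \frac{1}{3}\right) \frac{1}{40} = - \frac{1}{120}$)
$-38694 - y{\left(1 \left(-9\right) \right)} = -38694 - - \frac{1}{120} = -38694 + \frac{1}{120} = - \frac{4643279}{120}$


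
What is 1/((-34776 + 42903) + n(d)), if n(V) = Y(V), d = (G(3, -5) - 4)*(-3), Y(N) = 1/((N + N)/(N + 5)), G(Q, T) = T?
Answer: 27/219445 ≈ 0.00012304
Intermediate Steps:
Y(N) = (5 + N)/(2*N) (Y(N) = 1/((2*N)/(5 + N)) = 1/(2*N/(5 + N)) = (5 + N)/(2*N))
d = 27 (d = (-5 - 4)*(-3) = -9*(-3) = 27)
n(V) = (5 + V)/(2*V)
1/((-34776 + 42903) + n(d)) = 1/((-34776 + 42903) + (½)*(5 + 27)/27) = 1/(8127 + (½)*(1/27)*32) = 1/(8127 + 16/27) = 1/(219445/27) = 27/219445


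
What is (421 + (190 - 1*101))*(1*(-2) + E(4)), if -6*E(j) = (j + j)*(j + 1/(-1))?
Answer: -3060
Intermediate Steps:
E(j) = -j*(-1 + j)/3 (E(j) = -(j + j)*(j + 1/(-1))/6 = -2*j*(j - 1)/6 = -2*j*(-1 + j)/6 = -j*(-1 + j)/3)
(421 + (190 - 1*101))*(1*(-2) + E(4)) = (421 + (190 - 1*101))*(1*(-2) + (⅓)*4*(1 - 1*4)) = (421 + (190 - 101))*(-2 + (⅓)*4*(1 - 4)) = (421 + 89)*(-2 + (⅓)*4*(-3)) = 510*(-2 - 4) = 510*(-6) = -3060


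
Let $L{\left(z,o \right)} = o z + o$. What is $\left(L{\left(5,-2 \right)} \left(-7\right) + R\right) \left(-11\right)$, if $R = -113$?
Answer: $319$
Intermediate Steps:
$L{\left(z,o \right)} = o + o z$
$\left(L{\left(5,-2 \right)} \left(-7\right) + R\right) \left(-11\right) = \left(- 2 \left(1 + 5\right) \left(-7\right) - 113\right) \left(-11\right) = \left(\left(-2\right) 6 \left(-7\right) - 113\right) \left(-11\right) = \left(\left(-12\right) \left(-7\right) - 113\right) \left(-11\right) = \left(84 - 113\right) \left(-11\right) = \left(-29\right) \left(-11\right) = 319$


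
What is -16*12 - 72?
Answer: -264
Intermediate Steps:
-16*12 - 72 = -192 - 72 = -264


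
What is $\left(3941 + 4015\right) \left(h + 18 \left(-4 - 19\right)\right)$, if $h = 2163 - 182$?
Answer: $12467052$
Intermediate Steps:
$h = 1981$
$\left(3941 + 4015\right) \left(h + 18 \left(-4 - 19\right)\right) = \left(3941 + 4015\right) \left(1981 + 18 \left(-4 - 19\right)\right) = 7956 \left(1981 + 18 \left(-23\right)\right) = 7956 \left(1981 - 414\right) = 7956 \cdot 1567 = 12467052$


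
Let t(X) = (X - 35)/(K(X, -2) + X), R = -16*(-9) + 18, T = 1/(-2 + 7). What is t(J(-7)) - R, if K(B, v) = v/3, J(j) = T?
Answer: -612/7 ≈ -87.429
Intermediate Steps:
T = 1/5 ≈ 0.20000
R = 162 (R = 144 + 18 = 162)
J(j) = 1/5
K(B, v) = v/3 (K(B, v) = v*(1/3) = v/3)
t(X) = (-35 + X)/(-2/3 + X) (t(X) = (X - 35)/((1/3)*(-2) + X) = (-35 + X)/(-2/3 + X))
t(J(-7)) - R = 3*(-35 + 1/5)/(-2 + 3*(1/5)) - 1*162 = 3*(-174/5)/(-2 + 3/5) - 162 = 3*(-174/5)/(-7/5) - 162 = 3*(-5/7)*(-174/5) - 162 = 522/7 - 162 = -612/7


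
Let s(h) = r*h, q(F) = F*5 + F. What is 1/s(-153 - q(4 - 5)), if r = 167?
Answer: -1/24549 ≈ -4.0735e-5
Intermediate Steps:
q(F) = 6*F (q(F) = 5*F + F = 6*F)
s(h) = 167*h
1/s(-153 - q(4 - 5)) = 1/(167*(-153 - 6*(4 - 5))) = 1/(167*(-153 - 6*(-1))) = 1/(167*(-153 - 1*(-6))) = 1/(167*(-153 + 6)) = 1/(167*(-147)) = 1/(-24549) = -1/24549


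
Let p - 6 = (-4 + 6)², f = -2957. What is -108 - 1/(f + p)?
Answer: -318275/2947 ≈ -108.00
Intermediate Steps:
p = 10 (p = 6 + (-4 + 6)² = 6 + 2² = 6 + 4 = 10)
-108 - 1/(f + p) = -108 - 1/(-2957 + 10) = -108 - 1/(-2947) = -108 - 1*(-1/2947) = -108 + 1/2947 = -318275/2947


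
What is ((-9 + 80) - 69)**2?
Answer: 4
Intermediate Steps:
((-9 + 80) - 69)**2 = (71 - 69)**2 = 2**2 = 4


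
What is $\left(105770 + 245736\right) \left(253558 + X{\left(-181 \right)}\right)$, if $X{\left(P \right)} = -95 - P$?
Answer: $89157387864$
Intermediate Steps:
$\left(105770 + 245736\right) \left(253558 + X{\left(-181 \right)}\right) = \left(105770 + 245736\right) \left(253558 - -86\right) = 351506 \left(253558 + \left(-95 + 181\right)\right) = 351506 \left(253558 + 86\right) = 351506 \cdot 253644 = 89157387864$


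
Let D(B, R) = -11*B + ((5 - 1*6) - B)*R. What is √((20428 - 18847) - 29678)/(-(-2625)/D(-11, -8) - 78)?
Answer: -41*I*√28097/573 ≈ -11.994*I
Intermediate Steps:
D(B, R) = -11*B + R*(-1 - B) (D(B, R) = -11*B + ((5 - 6) - B)*R = -11*B + (-1 - B)*R = -11*B + R*(-1 - B))
√((20428 - 18847) - 29678)/(-(-2625)/D(-11, -8) - 78) = √((20428 - 18847) - 29678)/(-(-2625)/(-1*(-8) - 11*(-11) - 1*(-11)*(-8)) - 78) = √(1581 - 29678)/(-(-2625)/(8 + 121 - 88) - 78) = √(-28097)/(-(-2625)/41 - 78) = (I*√28097)/(-(-2625)/41 - 78) = (I*√28097)/(-25*(-105/41) - 78) = (I*√28097)/(2625/41 - 78) = (I*√28097)/(-573/41) = (I*√28097)*(-41/573) = -41*I*√28097/573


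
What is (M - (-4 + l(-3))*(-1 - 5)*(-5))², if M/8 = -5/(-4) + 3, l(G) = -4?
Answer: 75076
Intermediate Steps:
M = 34 (M = 8*(-5/(-4) + 3) = 8*(-5*(-¼) + 3) = 8*(5/4 + 3) = 8*(17/4) = 34)
(M - (-4 + l(-3))*(-1 - 5)*(-5))² = (34 - (-4 - 4)*(-1 - 5)*(-5))² = (34 - (-8)*(-6*(-5)))² = (34 - (-8)*30)² = (34 - 1*(-240))² = (34 + 240)² = 274² = 75076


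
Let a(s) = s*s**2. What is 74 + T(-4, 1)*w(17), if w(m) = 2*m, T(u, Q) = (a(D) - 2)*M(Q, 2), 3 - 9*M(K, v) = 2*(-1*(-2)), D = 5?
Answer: -1172/3 ≈ -390.67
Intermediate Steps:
a(s) = s**3
M(K, v) = -1/9 (M(K, v) = 1/3 - 2*(-1*(-2))/9 = 1/3 - 2*2/9 = 1/3 - 1/9*4 = 1/3 - 4/9 = -1/9)
T(u, Q) = -41/3 (T(u, Q) = (5**3 - 2)*(-1/9) = (125 - 2)*(-1/9) = 123*(-1/9) = -41/3)
74 + T(-4, 1)*w(17) = 74 - 82*17/3 = 74 - 41/3*34 = 74 - 1394/3 = -1172/3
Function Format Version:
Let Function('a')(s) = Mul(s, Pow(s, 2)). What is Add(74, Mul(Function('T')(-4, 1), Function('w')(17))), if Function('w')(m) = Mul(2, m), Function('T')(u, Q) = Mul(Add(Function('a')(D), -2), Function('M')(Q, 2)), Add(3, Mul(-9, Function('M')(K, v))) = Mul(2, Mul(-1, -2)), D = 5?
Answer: Rational(-1172, 3) ≈ -390.67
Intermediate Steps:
Function('a')(s) = Pow(s, 3)
Function('M')(K, v) = Rational(-1, 9) (Function('M')(K, v) = Add(Rational(1, 3), Mul(Rational(-1, 9), Mul(2, Mul(-1, -2)))) = Add(Rational(1, 3), Mul(Rational(-1, 9), Mul(2, 2))) = Add(Rational(1, 3), Mul(Rational(-1, 9), 4)) = Add(Rational(1, 3), Rational(-4, 9)) = Rational(-1, 9))
Function('T')(u, Q) = Rational(-41, 3) (Function('T')(u, Q) = Mul(Add(Pow(5, 3), -2), Rational(-1, 9)) = Mul(Add(125, -2), Rational(-1, 9)) = Mul(123, Rational(-1, 9)) = Rational(-41, 3))
Add(74, Mul(Function('T')(-4, 1), Function('w')(17))) = Add(74, Mul(Rational(-41, 3), Mul(2, 17))) = Add(74, Mul(Rational(-41, 3), 34)) = Add(74, Rational(-1394, 3)) = Rational(-1172, 3)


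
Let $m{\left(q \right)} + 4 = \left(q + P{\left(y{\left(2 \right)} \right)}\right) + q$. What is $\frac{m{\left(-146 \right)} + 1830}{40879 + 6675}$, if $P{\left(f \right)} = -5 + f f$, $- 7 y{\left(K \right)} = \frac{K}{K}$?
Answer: $\frac{37461}{1165073} \approx 0.032153$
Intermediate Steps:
$y{\left(K \right)} = - \frac{1}{7}$ ($y{\left(K \right)} = - \frac{K \frac{1}{K}}{7} = \left(- \frac{1}{7}\right) 1 = - \frac{1}{7}$)
$P{\left(f \right)} = -5 + f^{2}$
$m{\left(q \right)} = - \frac{440}{49} + 2 q$ ($m{\left(q \right)} = -4 + \left(\left(q - \left(5 - \left(- \frac{1}{7}\right)^{2}\right)\right) + q\right) = -4 + \left(\left(q + \left(-5 + \frac{1}{49}\right)\right) + q\right) = -4 + \left(\left(q - \frac{244}{49}\right) + q\right) = -4 + \left(\left(- \frac{244}{49} + q\right) + q\right) = -4 + \left(- \frac{244}{49} + 2 q\right) = - \frac{440}{49} + 2 q$)
$\frac{m{\left(-146 \right)} + 1830}{40879 + 6675} = \frac{\left(- \frac{440}{49} + 2 \left(-146\right)\right) + 1830}{40879 + 6675} = \frac{\left(- \frac{440}{49} - 292\right) + 1830}{47554} = \left(- \frac{14748}{49} + 1830\right) \frac{1}{47554} = \frac{74922}{49} \cdot \frac{1}{47554} = \frac{37461}{1165073}$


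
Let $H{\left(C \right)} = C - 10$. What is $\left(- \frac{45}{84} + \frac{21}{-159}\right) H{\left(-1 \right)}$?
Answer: $\frac{10901}{1484} \approx 7.3457$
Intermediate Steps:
$H{\left(C \right)} = -10 + C$
$\left(- \frac{45}{84} + \frac{21}{-159}\right) H{\left(-1 \right)} = \left(- \frac{45}{84} + \frac{21}{-159}\right) \left(-10 - 1\right) = \left(\left(-45\right) \frac{1}{84} + 21 \left(- \frac{1}{159}\right)\right) \left(-11\right) = \left(- \frac{15}{28} - \frac{7}{53}\right) \left(-11\right) = \left(- \frac{991}{1484}\right) \left(-11\right) = \frac{10901}{1484}$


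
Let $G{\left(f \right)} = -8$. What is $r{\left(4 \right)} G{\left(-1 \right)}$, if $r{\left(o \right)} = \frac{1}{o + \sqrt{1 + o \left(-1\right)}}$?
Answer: $- \frac{32}{19} + \frac{8 i \sqrt{3}}{19} \approx -1.6842 + 0.72928 i$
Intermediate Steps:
$r{\left(o \right)} = \frac{1}{o + \sqrt{1 - o}}$
$r{\left(4 \right)} G{\left(-1 \right)} = \frac{1}{4 + \sqrt{1 - 4}} \left(-8\right) = \frac{1}{4 + \sqrt{-3}} \left(-8\right) = \frac{1}{4 + i \sqrt{3}} \left(-8\right) = - \frac{8}{4 + i \sqrt{3}}$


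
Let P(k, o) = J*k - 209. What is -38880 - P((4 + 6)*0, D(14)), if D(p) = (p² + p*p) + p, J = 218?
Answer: -38671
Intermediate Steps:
D(p) = p + 2*p² (D(p) = (p² + p²) + p = 2*p² + p = p + 2*p²)
P(k, o) = -209 + 218*k (P(k, o) = 218*k - 209 = -209 + 218*k)
-38880 - P((4 + 6)*0, D(14)) = -38880 - (-209 + 218*((4 + 6)*0)) = -38880 - (-209 + 218*(10*0)) = -38880 - (-209 + 218*0) = -38880 - (-209 + 0) = -38880 - 1*(-209) = -38880 + 209 = -38671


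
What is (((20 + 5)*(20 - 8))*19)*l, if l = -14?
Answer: -79800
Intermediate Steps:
(((20 + 5)*(20 - 8))*19)*l = (((20 + 5)*(20 - 8))*19)*(-14) = ((25*12)*19)*(-14) = (300*19)*(-14) = 5700*(-14) = -79800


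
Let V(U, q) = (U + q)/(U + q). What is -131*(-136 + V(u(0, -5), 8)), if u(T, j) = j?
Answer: 17685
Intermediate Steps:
V(U, q) = 1
-131*(-136 + V(u(0, -5), 8)) = -131*(-136 + 1) = -131*(-135) = 17685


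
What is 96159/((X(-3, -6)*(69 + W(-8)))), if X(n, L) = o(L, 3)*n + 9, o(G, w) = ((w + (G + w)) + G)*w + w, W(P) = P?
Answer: 32053/1098 ≈ 29.192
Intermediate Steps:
o(G, w) = w + w*(2*G + 2*w) (o(G, w) = ((G + 2*w) + G)*w + w = (2*G + 2*w)*w + w = w*(2*G + 2*w) + w = w + w*(2*G + 2*w))
X(n, L) = 9 + n*(21 + 6*L) (X(n, L) = (3*(1 + 2*L + 2*3))*n + 9 = (3*(1 + 2*L + 6))*n + 9 = (3*(7 + 2*L))*n + 9 = (21 + 6*L)*n + 9 = n*(21 + 6*L) + 9 = 9 + n*(21 + 6*L))
96159/((X(-3, -6)*(69 + W(-8)))) = 96159/(((9 + 3*(-3)*(7 + 2*(-6)))*(69 - 8))) = 96159/(((9 + 3*(-3)*(7 - 12))*61)) = 96159/(((9 + 3*(-3)*(-5))*61)) = 96159/(((9 + 45)*61)) = 96159/((54*61)) = 96159/3294 = 96159*(1/3294) = 32053/1098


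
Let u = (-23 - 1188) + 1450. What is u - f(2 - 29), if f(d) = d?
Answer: 266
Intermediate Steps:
u = 239 (u = -1211 + 1450 = 239)
u - f(2 - 29) = 239 - (2 - 29) = 239 - 1*(-27) = 239 + 27 = 266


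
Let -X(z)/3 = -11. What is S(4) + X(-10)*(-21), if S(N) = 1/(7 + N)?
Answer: -7622/11 ≈ -692.91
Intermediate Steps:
X(z) = 33 (X(z) = -3*(-11) = 33)
S(4) + X(-10)*(-21) = 1/(7 + 4) + 33*(-21) = 1/11 - 693 = -7622/11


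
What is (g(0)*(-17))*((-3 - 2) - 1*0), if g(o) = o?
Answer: 0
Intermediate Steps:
(g(0)*(-17))*((-3 - 2) - 1*0) = (0*(-17))*((-3 - 2) - 1*0) = 0*(-5 + 0) = 0*(-5) = 0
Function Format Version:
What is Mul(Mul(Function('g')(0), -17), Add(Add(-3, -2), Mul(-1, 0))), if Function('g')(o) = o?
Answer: 0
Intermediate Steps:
Mul(Mul(Function('g')(0), -17), Add(Add(-3, -2), Mul(-1, 0))) = Mul(Mul(0, -17), Add(Add(-3, -2), Mul(-1, 0))) = Mul(0, Add(-5, 0)) = Mul(0, -5) = 0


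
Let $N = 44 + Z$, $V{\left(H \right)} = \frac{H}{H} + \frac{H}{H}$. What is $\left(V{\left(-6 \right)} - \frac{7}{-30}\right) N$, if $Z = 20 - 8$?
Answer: $\frac{1876}{15} \approx 125.07$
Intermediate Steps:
$Z = 12$
$V{\left(H \right)} = 2$ ($V{\left(H \right)} = 1 + 1 = 2$)
$N = 56$ ($N = 44 + 12 = 56$)
$\left(V{\left(-6 \right)} - \frac{7}{-30}\right) N = \left(2 - \frac{7}{-30}\right) 56 = \left(2 - 7 \left(- \frac{1}{30}\right)\right) 56 = \left(2 - - \frac{7}{30}\right) 56 = \left(2 + \frac{7}{30}\right) 56 = \frac{67}{30} \cdot 56 = \frac{1876}{15}$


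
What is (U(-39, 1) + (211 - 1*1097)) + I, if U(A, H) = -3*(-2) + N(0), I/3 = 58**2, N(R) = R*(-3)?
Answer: 9212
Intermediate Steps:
N(R) = -3*R
I = 10092 (I = 3*58**2 = 3*3364 = 10092)
U(A, H) = 6 (U(A, H) = -3*(-2) - 3*0 = 6 + 0 = 6)
(U(-39, 1) + (211 - 1*1097)) + I = (6 + (211 - 1*1097)) + 10092 = (6 + (211 - 1097)) + 10092 = (6 - 886) + 10092 = -880 + 10092 = 9212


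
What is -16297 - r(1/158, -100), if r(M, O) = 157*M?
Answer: -2575083/158 ≈ -16298.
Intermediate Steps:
-16297 - r(1/158, -100) = -16297 - 157/158 = -2575083/158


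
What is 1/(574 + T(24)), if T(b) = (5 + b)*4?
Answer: 1/690 ≈ 0.0014493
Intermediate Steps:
T(b) = 20 + 4*b
1/(574 + T(24)) = 1/(574 + (20 + 4*24)) = 1/(574 + (20 + 96)) = 1/(574 + 116) = 1/690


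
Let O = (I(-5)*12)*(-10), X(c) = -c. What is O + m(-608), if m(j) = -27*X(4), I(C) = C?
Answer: 708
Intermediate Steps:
O = 600 (O = -5*12*(-10) = -60*(-10) = 600)
m(j) = 108 (m(j) = -(-27)*4 = -27*(-4) = 108)
O + m(-608) = 600 + 108 = 708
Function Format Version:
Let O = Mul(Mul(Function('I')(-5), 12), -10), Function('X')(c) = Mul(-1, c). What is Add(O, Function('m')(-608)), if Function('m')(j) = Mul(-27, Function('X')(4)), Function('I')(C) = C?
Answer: 708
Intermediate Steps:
O = 600 (O = Mul(Mul(-5, 12), -10) = Mul(-60, -10) = 600)
Function('m')(j) = 108 (Function('m')(j) = Mul(-27, Mul(-1, 4)) = Mul(-27, -4) = 108)
Add(O, Function('m')(-608)) = Add(600, 108) = 708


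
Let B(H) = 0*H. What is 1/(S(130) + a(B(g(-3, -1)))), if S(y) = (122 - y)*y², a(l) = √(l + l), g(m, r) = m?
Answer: -1/135200 ≈ -7.3964e-6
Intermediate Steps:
B(H) = 0
a(l) = √2*√l (a(l) = √(2*l) = √2*√l)
S(y) = y²*(122 - y)
1/(S(130) + a(B(g(-3, -1)))) = 1/(130²*(122 - 1*130) + √2*√0) = 1/(16900*(122 - 130) + √2*0) = 1/(16900*(-8) + 0) = 1/(-135200 + 0) = 1/(-135200) = -1/135200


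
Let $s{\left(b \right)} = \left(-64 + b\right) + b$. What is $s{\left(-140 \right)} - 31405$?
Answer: $-31749$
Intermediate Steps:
$s{\left(b \right)} = -64 + 2 b$
$s{\left(-140 \right)} - 31405 = \left(-64 + 2 \left(-140\right)\right) - 31405 = \left(-64 - 280\right) - 31405 = -344 - 31405 = -31749$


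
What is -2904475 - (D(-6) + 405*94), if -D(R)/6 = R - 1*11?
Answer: -2942647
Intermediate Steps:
D(R) = 66 - 6*R (D(R) = -6*(R - 1*11) = -6*(R - 11) = -6*(-11 + R) = 66 - 6*R)
-2904475 - (D(-6) + 405*94) = -2904475 - ((66 - 6*(-6)) + 405*94) = -2904475 - ((66 + 36) + 38070) = -2904475 - (102 + 38070) = -2904475 - 1*38172 = -2904475 - 38172 = -2942647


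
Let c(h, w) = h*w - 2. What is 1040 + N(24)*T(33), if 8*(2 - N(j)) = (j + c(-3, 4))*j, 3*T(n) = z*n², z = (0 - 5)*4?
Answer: 204320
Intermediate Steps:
c(h, w) = -2 + h*w
z = -20 (z = -5*4 = -20)
T(n) = -20*n²/3 (T(n) = (-20*n²)/3 = -20*n²/3)
N(j) = 2 - j*(-14 + j)/8 (N(j) = 2 - (j + (-2 - 3*4))*j/8 = 2 - (j + (-2 - 12))*j/8 = 2 - (j - 14)*j/8 = 2 - (-14 + j)*j/8 = 2 - j*(-14 + j)/8)
1040 + N(24)*T(33) = 1040 + (2 - ⅛*24² + (7/4)*24)*(-20/3*33²) = 1040 + (2 - ⅛*576 + 42)*(-20/3*1089) = 1040 + (2 - 72 + 42)*(-7260) = 1040 - 28*(-7260) = 1040 + 203280 = 204320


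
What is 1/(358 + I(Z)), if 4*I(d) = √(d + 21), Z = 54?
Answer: 5728/2050549 - 20*√3/2050549 ≈ 0.0027765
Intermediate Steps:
I(d) = √(21 + d)/4 (I(d) = √(d + 21)/4 = √(21 + d)/4)
1/(358 + I(Z)) = 1/(358 + √(21 + 54)/4) = 1/(358 + √75/4) = 1/(358 + (5*√3)/4) = 1/(358 + 5*√3/4)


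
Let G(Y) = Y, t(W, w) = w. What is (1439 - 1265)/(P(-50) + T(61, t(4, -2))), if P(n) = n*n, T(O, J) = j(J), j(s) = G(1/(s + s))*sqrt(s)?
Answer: 1160000/16666667 + 116*I*sqrt(2)/16666667 ≈ 0.0696 + 9.8429e-6*I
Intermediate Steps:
j(s) = 1/(2*sqrt(s)) (j(s) = sqrt(s)/(s + s) = sqrt(s)/((2*s)) = (1/(2*s))*sqrt(s) = 1/(2*sqrt(s)))
T(O, J) = 1/(2*sqrt(J))
P(n) = n**2
(1439 - 1265)/(P(-50) + T(61, t(4, -2))) = (1439 - 1265)/((-50)**2 + 1/(2*sqrt(-2))) = 174/(2500 + (-I*sqrt(2)/2)/2) = 174/(2500 - I*sqrt(2)/4)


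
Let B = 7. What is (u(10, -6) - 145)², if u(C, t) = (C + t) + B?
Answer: 17956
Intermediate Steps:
u(C, t) = 7 + C + t (u(C, t) = (C + t) + 7 = 7 + C + t)
(u(10, -6) - 145)² = ((7 + 10 - 6) - 145)² = (11 - 145)² = (-134)² = 17956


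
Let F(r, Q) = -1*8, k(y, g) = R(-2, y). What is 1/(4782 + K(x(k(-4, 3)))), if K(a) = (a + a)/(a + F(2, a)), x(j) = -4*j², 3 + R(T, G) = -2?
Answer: 27/129164 ≈ 0.00020904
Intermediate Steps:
R(T, G) = -5 (R(T, G) = -3 - 2 = -5)
k(y, g) = -5
F(r, Q) = -8
K(a) = 2*a/(-8 + a) (K(a) = (a + a)/(a - 8) = (2*a)/(-8 + a) = 2*a/(-8 + a))
1/(4782 + K(x(k(-4, 3)))) = 1/(4782 + 2*(-4*(-5)²)/(-8 - 4*(-5)²)) = 1/(4782 + 2*(-4*25)/(-8 - 4*25)) = 1/(4782 + 2*(-100)/(-8 - 100)) = 1/(4782 + 2*(-100)/(-108)) = 1/(4782 + 2*(-100)*(-1/108)) = 1/(4782 + 50/27) = 1/(129164/27) = 27/129164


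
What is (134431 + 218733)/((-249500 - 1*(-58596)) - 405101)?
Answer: -353164/596005 ≈ -0.59255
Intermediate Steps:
(134431 + 218733)/((-249500 - 1*(-58596)) - 405101) = 353164/((-249500 + 58596) - 405101) = 353164/(-190904 - 405101) = 353164/(-596005) = 353164*(-1/596005) = -353164/596005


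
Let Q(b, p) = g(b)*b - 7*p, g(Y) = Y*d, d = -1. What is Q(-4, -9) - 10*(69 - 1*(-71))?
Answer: -1353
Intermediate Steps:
g(Y) = -Y (g(Y) = Y*(-1) = -Y)
Q(b, p) = -b**2 - 7*p (Q(b, p) = (-b)*b - 7*p = -b**2 - 7*p)
Q(-4, -9) - 10*(69 - 1*(-71)) = (-1*(-4)**2 - 7*(-9)) - 10*(69 - 1*(-71)) = (-1*16 + 63) - 10*(69 + 71) = (-16 + 63) - 10*140 = 47 - 1400 = -1353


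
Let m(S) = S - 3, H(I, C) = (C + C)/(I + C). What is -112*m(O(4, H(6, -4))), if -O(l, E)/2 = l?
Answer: 1232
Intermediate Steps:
H(I, C) = 2*C/(C + I) (H(I, C) = (2*C)/(C + I) = 2*C/(C + I))
O(l, E) = -2*l
m(S) = -3 + S
-112*m(O(4, H(6, -4))) = -112*(-3 - 2*4) = -112*(-3 - 8) = -112*(-11) = 1232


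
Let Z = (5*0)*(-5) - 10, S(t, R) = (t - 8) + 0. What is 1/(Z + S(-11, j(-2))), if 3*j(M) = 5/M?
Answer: -1/29 ≈ -0.034483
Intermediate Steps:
j(M) = 5/(3*M) (j(M) = (5/M)/3 = 5/(3*M))
S(t, R) = -8 + t (S(t, R) = (-8 + t) + 0 = -8 + t)
Z = -10 (Z = 0*(-5) - 10 = 0 - 10 = -10)
1/(Z + S(-11, j(-2))) = 1/(-10 + (-8 - 11)) = 1/(-10 - 19) = 1/(-29) = -1/29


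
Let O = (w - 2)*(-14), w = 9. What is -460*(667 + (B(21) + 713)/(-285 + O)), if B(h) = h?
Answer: -117174420/383 ≈ -3.0594e+5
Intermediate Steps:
O = -98 (O = (9 - 2)*(-14) = 7*(-14) = -98)
-460*(667 + (B(21) + 713)/(-285 + O)) = -460*(667 + (21 + 713)/(-285 - 98)) = -460*(667 + 734/(-383)) = -460*(667 + 734*(-1/383)) = -460*(667 - 734/383) = -460*254727/383 = -117174420/383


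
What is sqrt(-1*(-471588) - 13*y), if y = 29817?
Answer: sqrt(83967) ≈ 289.77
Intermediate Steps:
sqrt(-1*(-471588) - 13*y) = sqrt(-1*(-471588) - 13*29817) = sqrt(471588 - 387621) = sqrt(83967)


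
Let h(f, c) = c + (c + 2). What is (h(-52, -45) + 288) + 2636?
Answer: 2836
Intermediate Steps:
h(f, c) = 2 + 2*c (h(f, c) = c + (2 + c) = 2 + 2*c)
(h(-52, -45) + 288) + 2636 = ((2 + 2*(-45)) + 288) + 2636 = ((2 - 90) + 288) + 2636 = (-88 + 288) + 2636 = 200 + 2636 = 2836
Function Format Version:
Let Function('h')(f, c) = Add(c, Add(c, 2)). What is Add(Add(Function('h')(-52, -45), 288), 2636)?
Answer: 2836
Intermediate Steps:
Function('h')(f, c) = Add(2, Mul(2, c)) (Function('h')(f, c) = Add(c, Add(2, c)) = Add(2, Mul(2, c)))
Add(Add(Function('h')(-52, -45), 288), 2636) = Add(Add(Add(2, Mul(2, -45)), 288), 2636) = Add(Add(Add(2, -90), 288), 2636) = Add(Add(-88, 288), 2636) = Add(200, 2636) = 2836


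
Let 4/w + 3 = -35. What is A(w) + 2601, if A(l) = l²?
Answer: 938965/361 ≈ 2601.0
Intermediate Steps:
w = -2/19 (w = 4/(-3 - 35) = 4/(-38) = 4*(-1/38) = -2/19 ≈ -0.10526)
A(w) + 2601 = (-2/19)² + 2601 = 4/361 + 2601 = 938965/361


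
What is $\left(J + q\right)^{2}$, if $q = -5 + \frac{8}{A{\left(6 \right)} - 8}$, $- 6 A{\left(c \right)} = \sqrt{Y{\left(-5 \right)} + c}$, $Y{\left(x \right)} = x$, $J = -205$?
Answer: $\frac{106874244}{2401} \approx 44512.0$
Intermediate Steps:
$A{\left(c \right)} = - \frac{\sqrt{-5 + c}}{6}$
$q = - \frac{293}{49}$ ($q = -5 + \frac{8}{- \frac{\sqrt{-5 + 6}}{6} - 8} = -5 + \frac{8}{- \frac{\sqrt{1}}{6} - 8} = -5 + \frac{8}{\left(- \frac{1}{6}\right) 1 - 8} = -5 + \frac{8}{- \frac{1}{6} - 8} = -5 + \frac{8}{- \frac{49}{6}} = -5 + 8 \left(- \frac{6}{49}\right) = -5 - \frac{48}{49} = - \frac{293}{49} \approx -5.9796$)
$\left(J + q\right)^{2} = \left(-205 - \frac{293}{49}\right)^{2} = \left(- \frac{10338}{49}\right)^{2} = \frac{106874244}{2401}$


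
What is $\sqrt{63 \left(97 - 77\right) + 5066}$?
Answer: $\sqrt{6326} \approx 79.536$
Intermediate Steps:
$\sqrt{63 \left(97 - 77\right) + 5066} = \sqrt{63 \cdot 20 + 5066} = \sqrt{1260 + 5066} = \sqrt{6326}$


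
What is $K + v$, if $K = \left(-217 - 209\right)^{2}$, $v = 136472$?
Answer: $317948$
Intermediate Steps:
$K = 181476$ ($K = \left(-217 - 209\right)^{2} = \left(-426\right)^{2} = 181476$)
$K + v = 181476 + 136472 = 317948$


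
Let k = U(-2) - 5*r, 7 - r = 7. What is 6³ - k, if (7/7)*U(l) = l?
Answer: 218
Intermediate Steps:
U(l) = l
r = 0 (r = 7 - 1*7 = 7 - 7 = 0)
k = -2 (k = -2 - 5*0 = -2 + 0 = -2)
6³ - k = 6³ - 1*(-2) = 216 + 2 = 218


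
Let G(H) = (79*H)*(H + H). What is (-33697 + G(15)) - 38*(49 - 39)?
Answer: 1473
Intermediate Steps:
G(H) = 158*H**2 (G(H) = (79*H)*(2*H) = 158*H**2)
(-33697 + G(15)) - 38*(49 - 39) = (-33697 + 158*15**2) - 38*(49 - 39) = (-33697 + 158*225) - 38*10 = (-33697 + 35550) - 380 = 1853 - 380 = 1473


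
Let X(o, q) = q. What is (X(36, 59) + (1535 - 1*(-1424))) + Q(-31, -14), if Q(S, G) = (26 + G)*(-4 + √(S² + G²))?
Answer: 2970 + 12*√1157 ≈ 3378.2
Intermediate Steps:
Q(S, G) = (-4 + √(G² + S²))*(26 + G) (Q(S, G) = (26 + G)*(-4 + √(G² + S²)) = (-4 + √(G² + S²))*(26 + G))
(X(36, 59) + (1535 - 1*(-1424))) + Q(-31, -14) = (59 + (1535 - 1*(-1424))) + (-104 - 4*(-14) + 26*√((-14)² + (-31)²) - 14*√((-14)² + (-31)²)) = (59 + (1535 + 1424)) + (-104 + 56 + 26*√(196 + 961) - 14*√(196 + 961)) = (59 + 2959) + (-104 + 56 + 26*√1157 - 14*√1157) = 3018 + (-48 + 12*√1157) = 2970 + 12*√1157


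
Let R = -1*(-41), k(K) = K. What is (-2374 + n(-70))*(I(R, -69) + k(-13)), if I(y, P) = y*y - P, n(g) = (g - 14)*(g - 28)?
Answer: 10175346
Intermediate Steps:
n(g) = (-28 + g)*(-14 + g) (n(g) = (-14 + g)*(-28 + g) = (-28 + g)*(-14 + g))
R = 41
I(y, P) = y² - P
(-2374 + n(-70))*(I(R, -69) + k(-13)) = (-2374 + (392 + (-70)² - 42*(-70)))*((41² - 1*(-69)) - 13) = (-2374 + (392 + 4900 + 2940))*((1681 + 69) - 13) = (-2374 + 8232)*(1750 - 13) = 5858*1737 = 10175346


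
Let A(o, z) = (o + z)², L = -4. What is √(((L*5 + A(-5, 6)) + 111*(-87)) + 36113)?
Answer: √26437 ≈ 162.59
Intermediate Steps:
√(((L*5 + A(-5, 6)) + 111*(-87)) + 36113) = √(((-4*5 + (-5 + 6)²) + 111*(-87)) + 36113) = √(((-20 + 1²) - 9657) + 36113) = √(((-20 + 1) - 9657) + 36113) = √((-19 - 9657) + 36113) = √(-9676 + 36113) = √26437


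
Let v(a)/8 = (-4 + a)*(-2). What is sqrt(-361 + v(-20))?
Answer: sqrt(23) ≈ 4.7958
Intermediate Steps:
v(a) = 64 - 16*a (v(a) = 8*((-4 + a)*(-2)) = 8*(8 - 2*a) = 64 - 16*a)
sqrt(-361 + v(-20)) = sqrt(-361 + (64 - 16*(-20))) = sqrt(-361 + (64 + 320)) = sqrt(-361 + 384) = sqrt(23)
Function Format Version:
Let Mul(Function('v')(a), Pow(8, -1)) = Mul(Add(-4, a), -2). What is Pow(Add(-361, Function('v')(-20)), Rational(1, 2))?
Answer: Pow(23, Rational(1, 2)) ≈ 4.7958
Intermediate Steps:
Function('v')(a) = Add(64, Mul(-16, a)) (Function('v')(a) = Mul(8, Mul(Add(-4, a), -2)) = Mul(8, Add(8, Mul(-2, a))) = Add(64, Mul(-16, a)))
Pow(Add(-361, Function('v')(-20)), Rational(1, 2)) = Pow(Add(-361, Add(64, Mul(-16, -20))), Rational(1, 2)) = Pow(Add(-361, Add(64, 320)), Rational(1, 2)) = Pow(Add(-361, 384), Rational(1, 2)) = Pow(23, Rational(1, 2))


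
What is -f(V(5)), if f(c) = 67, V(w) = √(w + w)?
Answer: -67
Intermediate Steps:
V(w) = √2*√w (V(w) = √(2*w) = √2*√w)
-f(V(5)) = -1*67 = -67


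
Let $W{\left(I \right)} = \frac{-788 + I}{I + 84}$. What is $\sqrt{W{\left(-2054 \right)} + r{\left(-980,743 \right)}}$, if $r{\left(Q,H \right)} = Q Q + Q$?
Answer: $\frac{7 \sqrt{18997034065}}{985} \approx 979.5$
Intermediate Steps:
$r{\left(Q,H \right)} = Q + Q^{2}$ ($r{\left(Q,H \right)} = Q^{2} + Q = Q + Q^{2}$)
$W{\left(I \right)} = \frac{-788 + I}{84 + I}$
$\sqrt{W{\left(-2054 \right)} + r{\left(-980,743 \right)}} = \sqrt{\frac{-788 - 2054}{84 - 2054} - 980 \left(1 - 980\right)} = \sqrt{\frac{1}{-1970} \left(-2842\right) - -959420} = \sqrt{\left(- \frac{1}{1970}\right) \left(-2842\right) + 959420} = \sqrt{\frac{1421}{985} + 959420} = \sqrt{\frac{945030121}{985}} = \frac{7 \sqrt{18997034065}}{985}$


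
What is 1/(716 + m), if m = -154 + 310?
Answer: 1/872 ≈ 0.0011468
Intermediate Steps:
m = 156
1/(716 + m) = 1/(716 + 156) = 1/872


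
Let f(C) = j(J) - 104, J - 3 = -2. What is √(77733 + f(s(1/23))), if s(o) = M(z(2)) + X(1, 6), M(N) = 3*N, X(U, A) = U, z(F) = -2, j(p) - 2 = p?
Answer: 8*√1213 ≈ 278.63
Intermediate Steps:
J = 1 (J = 3 - 2 = 1)
j(p) = 2 + p
s(o) = -5 (s(o) = 3*(-2) + 1 = -6 + 1 = -5)
f(C) = -101 (f(C) = (2 + 1) - 104 = 3 - 104 = -101)
√(77733 + f(s(1/23))) = √(77733 - 101) = √77632 = 8*√1213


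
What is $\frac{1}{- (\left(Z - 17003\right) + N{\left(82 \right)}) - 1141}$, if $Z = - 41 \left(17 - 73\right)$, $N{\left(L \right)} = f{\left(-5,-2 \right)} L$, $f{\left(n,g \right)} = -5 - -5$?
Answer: $\frac{1}{13566} \approx 7.3714 \cdot 10^{-5}$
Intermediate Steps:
$f{\left(n,g \right)} = 0$ ($f{\left(n,g \right)} = -5 + 5 = 0$)
$N{\left(L \right)} = 0$ ($N{\left(L \right)} = 0 L = 0$)
$Z = 2296$ ($Z = \left(-41\right) \left(-56\right) = 2296$)
$\frac{1}{- (\left(Z - 17003\right) + N{\left(82 \right)}) - 1141} = \frac{1}{- (\left(2296 - 17003\right) + 0) - 1141} = \frac{1}{- (-14707 + 0) - 1141} = \frac{1}{\left(-1\right) \left(-14707\right) - 1141} = \frac{1}{14707 - 1141} = \frac{1}{13566}$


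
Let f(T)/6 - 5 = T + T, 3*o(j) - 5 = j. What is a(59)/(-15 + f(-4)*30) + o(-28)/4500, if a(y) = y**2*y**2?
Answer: -10905625751/499500 ≈ -21833.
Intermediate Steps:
o(j) = 5/3 + j/3
a(y) = y**4
f(T) = 30 + 12*T (f(T) = 30 + 6*(T + T) = 30 + 6*(2*T) = 30 + 12*T)
a(59)/(-15 + f(-4)*30) + o(-28)/4500 = 59**4/(-15 + (30 + 12*(-4))*30) + (5/3 + (1/3)*(-28))/4500 = 12117361/(-15 + (30 - 48)*30) + (5/3 - 28/3)*(1/4500) = 12117361/(-15 - 18*30) - 23/3*1/4500 = 12117361/(-15 - 540) - 23/13500 = 12117361/(-555) - 23/13500 = 12117361*(-1/555) - 23/13500 = -12117361/555 - 23/13500 = -10905625751/499500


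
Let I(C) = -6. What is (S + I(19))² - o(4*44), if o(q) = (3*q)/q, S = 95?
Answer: 7918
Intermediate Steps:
o(q) = 3
(S + I(19))² - o(4*44) = (95 - 6)² - 1*3 = 89² - 3 = 7921 - 3 = 7918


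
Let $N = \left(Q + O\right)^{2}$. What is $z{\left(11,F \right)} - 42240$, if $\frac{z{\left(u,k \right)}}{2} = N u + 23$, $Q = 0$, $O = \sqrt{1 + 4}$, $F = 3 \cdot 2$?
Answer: $-42084$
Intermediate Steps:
$F = 6$
$O = \sqrt{5} \approx 2.2361$
$N = 5$ ($N = \left(0 + \sqrt{5}\right)^{2} = \left(\sqrt{5}\right)^{2} = 5$)
$z{\left(u,k \right)} = 46 + 10 u$ ($z{\left(u,k \right)} = 2 \left(5 u + 23\right) = 2 \left(23 + 5 u\right) = 46 + 10 u$)
$z{\left(11,F \right)} - 42240 = \left(46 + 10 \cdot 11\right) - 42240 = \left(46 + 110\right) - 42240 = 156 - 42240 = -42084$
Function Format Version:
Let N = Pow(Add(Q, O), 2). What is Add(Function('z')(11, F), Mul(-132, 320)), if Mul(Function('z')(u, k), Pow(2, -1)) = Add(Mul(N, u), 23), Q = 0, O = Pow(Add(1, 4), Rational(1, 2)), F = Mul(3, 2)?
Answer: -42084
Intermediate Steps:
F = 6
O = Pow(5, Rational(1, 2)) ≈ 2.2361
N = 5 (N = Pow(Add(0, Pow(5, Rational(1, 2))), 2) = Pow(Pow(5, Rational(1, 2)), 2) = 5)
Function('z')(u, k) = Add(46, Mul(10, u)) (Function('z')(u, k) = Mul(2, Add(Mul(5, u), 23)) = Mul(2, Add(23, Mul(5, u))) = Add(46, Mul(10, u)))
Add(Function('z')(11, F), Mul(-132, 320)) = Add(Add(46, Mul(10, 11)), Mul(-132, 320)) = Add(Add(46, 110), -42240) = Add(156, -42240) = -42084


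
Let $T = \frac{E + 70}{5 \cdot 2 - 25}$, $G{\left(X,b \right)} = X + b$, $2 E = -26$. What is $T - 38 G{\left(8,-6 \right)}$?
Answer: $- \frac{399}{5} \approx -79.8$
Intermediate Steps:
$E = -13$ ($E = \frac{1}{2} \left(-26\right) = -13$)
$T = - \frac{19}{5}$ ($T = \frac{-13 + 70}{5 \cdot 2 - 25} = \frac{57}{10 - 25} = \frac{57}{-15} = 57 \left(- \frac{1}{15}\right) = - \frac{19}{5} \approx -3.8$)
$T - 38 G{\left(8,-6 \right)} = - \frac{19}{5} - 38 \left(8 - 6\right) = - \frac{19}{5} - 76 = - \frac{399}{5}$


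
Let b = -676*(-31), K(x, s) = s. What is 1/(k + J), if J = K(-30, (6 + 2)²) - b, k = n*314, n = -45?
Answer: -1/35022 ≈ -2.8553e-5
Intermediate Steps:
k = -14130 (k = -45*314 = -14130)
b = 20956
J = -20892 (J = (6 + 2)² - 1*20956 = 8² - 20956 = 64 - 20956 = -20892)
1/(k + J) = 1/(-14130 - 20892) = 1/(-35022) = -1/35022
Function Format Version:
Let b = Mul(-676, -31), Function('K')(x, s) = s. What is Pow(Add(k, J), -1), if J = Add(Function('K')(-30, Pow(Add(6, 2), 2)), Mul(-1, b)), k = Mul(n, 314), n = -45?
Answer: Rational(-1, 35022) ≈ -2.8553e-5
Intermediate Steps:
k = -14130 (k = Mul(-45, 314) = -14130)
b = 20956
J = -20892 (J = Add(Pow(Add(6, 2), 2), Mul(-1, 20956)) = Add(Pow(8, 2), -20956) = Add(64, -20956) = -20892)
Pow(Add(k, J), -1) = Pow(Add(-14130, -20892), -1) = Pow(-35022, -1) = Rational(-1, 35022)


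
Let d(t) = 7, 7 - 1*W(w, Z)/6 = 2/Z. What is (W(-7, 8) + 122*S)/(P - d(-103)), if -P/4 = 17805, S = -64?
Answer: 1195/10958 ≈ 0.10905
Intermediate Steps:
W(w, Z) = 42 - 12/Z
P = -71220 (P = -4*17805 = -71220)
(W(-7, 8) + 122*S)/(P - d(-103)) = ((42 - 12/8) + 122*(-64))/(-71220 - 1*7) = ((42 - 12*⅛) - 7808)/(-71220 - 7) = ((42 - 3/2) - 7808)/(-71227) = (81/2 - 7808)*(-1/71227) = -15535/2*(-1/71227) = 1195/10958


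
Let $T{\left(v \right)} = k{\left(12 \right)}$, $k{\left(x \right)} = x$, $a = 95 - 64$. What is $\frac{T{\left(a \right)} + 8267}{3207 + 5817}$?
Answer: $\frac{8279}{9024} \approx 0.91744$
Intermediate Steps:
$a = 31$ ($a = 95 - 64 = 31$)
$T{\left(v \right)} = 12$
$\frac{T{\left(a \right)} + 8267}{3207 + 5817} = \frac{12 + 8267}{3207 + 5817} = \frac{8279}{9024}$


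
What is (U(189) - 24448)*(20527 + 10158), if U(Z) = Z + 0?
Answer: -744387415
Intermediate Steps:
U(Z) = Z
(U(189) - 24448)*(20527 + 10158) = (189 - 24448)*(20527 + 10158) = -24259*30685 = -744387415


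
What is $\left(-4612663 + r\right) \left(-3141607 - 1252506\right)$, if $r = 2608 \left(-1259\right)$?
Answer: $34696509453255$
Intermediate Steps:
$r = -3283472$
$\left(-4612663 + r\right) \left(-3141607 - 1252506\right) = \left(-4612663 - 3283472\right) \left(-3141607 - 1252506\right) = \left(-7896135\right) \left(-4394113\right) = 34696509453255$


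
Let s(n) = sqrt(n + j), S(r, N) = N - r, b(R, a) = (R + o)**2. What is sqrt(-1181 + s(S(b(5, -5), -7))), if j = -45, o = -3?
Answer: sqrt(-1181 + 2*I*sqrt(14)) ≈ 0.1089 + 34.366*I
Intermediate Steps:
b(R, a) = (-3 + R)**2 (b(R, a) = (R - 3)**2 = (-3 + R)**2)
s(n) = sqrt(-45 + n) (s(n) = sqrt(n - 45) = sqrt(-45 + n))
sqrt(-1181 + s(S(b(5, -5), -7))) = sqrt(-1181 + sqrt(-45 + (-7 - (-3 + 5)**2))) = sqrt(-1181 + sqrt(-45 + (-7 - 1*2**2))) = sqrt(-1181 + sqrt(-45 + (-7 - 1*4))) = sqrt(-1181 + sqrt(-45 + (-7 - 4))) = sqrt(-1181 + sqrt(-45 - 11)) = sqrt(-1181 + sqrt(-56)) = sqrt(-1181 + 2*I*sqrt(14))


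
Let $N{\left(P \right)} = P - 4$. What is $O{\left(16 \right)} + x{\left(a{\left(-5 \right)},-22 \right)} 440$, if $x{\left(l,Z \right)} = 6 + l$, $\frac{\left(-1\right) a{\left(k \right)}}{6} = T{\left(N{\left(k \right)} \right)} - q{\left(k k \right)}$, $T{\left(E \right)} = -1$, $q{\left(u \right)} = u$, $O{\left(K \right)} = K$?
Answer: $71296$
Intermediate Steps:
$N{\left(P \right)} = -4 + P$
$a{\left(k \right)} = 6 + 6 k^{2}$ ($a{\left(k \right)} = - 6 \left(-1 - k k\right) = - 6 \left(-1 - k^{2}\right) = 6 + 6 k^{2}$)
$O{\left(16 \right)} + x{\left(a{\left(-5 \right)},-22 \right)} 440 = 16 + \left(6 + \left(6 + 6 \left(-5\right)^{2}\right)\right) 440 = 16 + \left(6 + \left(6 + 6 \cdot 25\right)\right) 440 = 16 + \left(6 + \left(6 + 150\right)\right) 440 = 16 + \left(6 + 156\right) 440 = 16 + 162 \cdot 440 = 16 + 71280 = 71296$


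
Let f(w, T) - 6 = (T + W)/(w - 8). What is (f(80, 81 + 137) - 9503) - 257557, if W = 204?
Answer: -9613733/36 ≈ -2.6705e+5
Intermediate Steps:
f(w, T) = 6 + (204 + T)/(-8 + w) (f(w, T) = 6 + (T + 204)/(w - 8) = 6 + (204 + T)/(-8 + w))
(f(80, 81 + 137) - 9503) - 257557 = ((156 + (81 + 137) + 6*80)/(-8 + 80) - 9503) - 257557 = ((156 + 218 + 480)/72 - 9503) - 257557 = ((1/72)*854 - 9503) - 257557 = (427/36 - 9503) - 257557 = -341681/36 - 257557 = -9613733/36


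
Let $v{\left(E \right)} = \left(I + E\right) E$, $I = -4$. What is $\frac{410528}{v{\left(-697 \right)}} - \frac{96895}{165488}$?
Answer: $\frac{20594851349}{80856940336} \approx 0.25471$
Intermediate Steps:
$v{\left(E \right)} = E \left(-4 + E\right)$ ($v{\left(E \right)} = \left(-4 + E\right) E = E \left(-4 + E\right)$)
$\frac{410528}{v{\left(-697 \right)}} - \frac{96895}{165488} = \frac{410528}{\left(-697\right) \left(-4 - 697\right)} - \frac{96895}{165488} = \frac{410528}{\left(-697\right) \left(-701\right)} - \frac{96895}{165488} = \frac{410528}{488597} - \frac{96895}{165488} = \frac{20594851349}{80856940336}$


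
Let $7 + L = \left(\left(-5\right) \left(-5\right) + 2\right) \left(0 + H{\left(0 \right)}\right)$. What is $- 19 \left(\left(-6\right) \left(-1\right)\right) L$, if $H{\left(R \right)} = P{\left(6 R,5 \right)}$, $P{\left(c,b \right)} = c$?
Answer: $798$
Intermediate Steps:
$H{\left(R \right)} = 6 R$
$L = -7$ ($L = -7 + \left(\left(-5\right) \left(-5\right) + 2\right) \left(0 + 6 \cdot 0\right) = -7 + \left(25 + 2\right) \left(0 + 0\right) = -7 + 27 \cdot 0 = -7 + 0 = -7$)
$- 19 \left(\left(-6\right) \left(-1\right)\right) L = - 19 \left(\left(-6\right) \left(-1\right)\right) \left(-7\right) = \left(-19\right) 6 \left(-7\right) = \left(-114\right) \left(-7\right) = 798$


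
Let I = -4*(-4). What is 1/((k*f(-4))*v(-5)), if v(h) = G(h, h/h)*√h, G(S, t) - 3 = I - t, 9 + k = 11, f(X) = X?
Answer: I*√5/720 ≈ 0.0031057*I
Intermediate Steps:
I = 16
k = 2 (k = -9 + 11 = 2)
G(S, t) = 19 - t (G(S, t) = 3 + (16 - t) = 19 - t)
v(h) = 18*√h (v(h) = (19 - h/h)*√h = (19 - 1*1)*√h = (19 - 1)*√h = 18*√h)
1/((k*f(-4))*v(-5)) = 1/((2*(-4))*(18*√(-5))) = 1/(-144*I*√5) = I*√5/720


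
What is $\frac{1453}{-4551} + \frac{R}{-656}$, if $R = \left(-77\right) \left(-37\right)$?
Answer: $- \frac{339487}{72816} \approx -4.6623$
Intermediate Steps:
$R = 2849$
$\frac{1453}{-4551} + \frac{R}{-656} = \frac{1453}{-4551} + \frac{2849}{-656} = 1453 \left(- \frac{1}{4551}\right) + 2849 \left(- \frac{1}{656}\right) = - \frac{1453}{4551} - \frac{2849}{656} = - \frac{339487}{72816}$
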